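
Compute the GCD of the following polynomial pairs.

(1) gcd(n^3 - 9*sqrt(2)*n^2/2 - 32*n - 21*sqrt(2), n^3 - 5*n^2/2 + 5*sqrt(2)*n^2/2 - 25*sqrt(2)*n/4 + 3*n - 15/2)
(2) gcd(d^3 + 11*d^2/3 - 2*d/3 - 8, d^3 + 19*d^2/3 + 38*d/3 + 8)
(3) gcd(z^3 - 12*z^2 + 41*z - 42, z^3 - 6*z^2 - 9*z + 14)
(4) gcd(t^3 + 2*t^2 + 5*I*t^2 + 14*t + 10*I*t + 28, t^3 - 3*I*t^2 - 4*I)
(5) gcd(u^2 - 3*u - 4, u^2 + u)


(1) = gcd((n - 7*sqrt(2))*(n + sqrt(2))*(n + 3*sqrt(2)/2), (n - 5/2)*(n + sqrt(2))*(n + 3*sqrt(2)/2)) = n^2 + 5*sqrt(2)*n/2 + 3
(2) = gcd((d - 4/3)*(d + 2)*(d + 3), (d + 4/3)*(d + 2)*(d + 3)) = d^2 + 5*d + 6
(3) = gcd((z - 7)*(z - 3)*(z - 2), (z - 7)*(z - 1)*(z + 2)) = z - 7
(4) = t - 2*I
(5) = u + 1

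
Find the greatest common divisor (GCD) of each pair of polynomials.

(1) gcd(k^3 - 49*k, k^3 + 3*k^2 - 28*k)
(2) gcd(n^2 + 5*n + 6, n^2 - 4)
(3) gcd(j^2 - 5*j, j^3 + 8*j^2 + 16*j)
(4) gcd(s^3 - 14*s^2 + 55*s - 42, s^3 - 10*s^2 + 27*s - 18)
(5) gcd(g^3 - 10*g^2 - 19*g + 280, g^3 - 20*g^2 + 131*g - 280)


(1) = gcd(k*(k - 7)*(k + 7), k*(k - 4)*(k + 7)) = k^2 + 7*k
(2) = gcd((n + 2)*(n + 3), (n - 2)*(n + 2)) = n + 2
(3) = j
(4) = s^2 - 7*s + 6
(5) = g^2 - 15*g + 56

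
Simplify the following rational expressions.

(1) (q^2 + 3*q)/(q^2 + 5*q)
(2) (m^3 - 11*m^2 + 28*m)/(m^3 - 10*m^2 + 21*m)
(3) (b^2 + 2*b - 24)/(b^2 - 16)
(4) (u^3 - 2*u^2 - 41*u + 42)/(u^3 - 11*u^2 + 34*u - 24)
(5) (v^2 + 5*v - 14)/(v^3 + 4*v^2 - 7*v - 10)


(1) = (q + 3)/(q + 5)
(2) = (m - 4)/(m - 3)
(3) = (b + 6)/(b + 4)
(4) = (u^2 - u - 42)/(u^2 - 10*u + 24)
(5) = (v + 7)/(v^2 + 6*v + 5)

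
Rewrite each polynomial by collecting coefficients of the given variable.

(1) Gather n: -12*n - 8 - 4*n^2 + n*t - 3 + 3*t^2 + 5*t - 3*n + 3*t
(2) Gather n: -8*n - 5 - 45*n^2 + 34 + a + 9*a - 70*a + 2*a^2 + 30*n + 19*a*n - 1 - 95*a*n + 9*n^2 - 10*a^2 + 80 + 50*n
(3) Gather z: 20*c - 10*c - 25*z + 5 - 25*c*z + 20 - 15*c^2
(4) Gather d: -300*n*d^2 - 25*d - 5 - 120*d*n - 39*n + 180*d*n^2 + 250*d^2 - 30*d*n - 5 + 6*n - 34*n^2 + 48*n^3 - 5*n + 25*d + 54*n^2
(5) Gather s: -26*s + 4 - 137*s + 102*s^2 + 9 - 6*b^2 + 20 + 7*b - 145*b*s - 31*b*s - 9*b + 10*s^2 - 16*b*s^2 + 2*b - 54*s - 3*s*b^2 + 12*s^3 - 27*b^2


(1) = -4*n^2 + n*(t - 15) + 3*t^2 + 8*t - 11
(2) = -8*a^2 - 60*a - 36*n^2 + n*(72 - 76*a) + 108
(3) = -15*c^2 + 10*c + z*(-25*c - 25) + 25
(4) = d^2*(250 - 300*n) + d*(180*n^2 - 150*n) + 48*n^3 + 20*n^2 - 38*n - 10
(5) = -33*b^2 + 12*s^3 + s^2*(112 - 16*b) + s*(-3*b^2 - 176*b - 217) + 33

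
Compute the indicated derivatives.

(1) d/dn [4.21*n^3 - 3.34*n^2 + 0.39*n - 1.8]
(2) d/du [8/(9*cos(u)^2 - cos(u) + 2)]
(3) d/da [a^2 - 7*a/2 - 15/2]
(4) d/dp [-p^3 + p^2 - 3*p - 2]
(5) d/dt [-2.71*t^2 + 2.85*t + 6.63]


(1) = 12.63*n^2 - 6.68*n + 0.39
(2) = 8*(18*cos(u) - 1)*sin(u)/(9*sin(u)^2 + cos(u) - 11)^2
(3) = 2*a - 7/2
(4) = -3*p^2 + 2*p - 3
(5) = 2.85 - 5.42*t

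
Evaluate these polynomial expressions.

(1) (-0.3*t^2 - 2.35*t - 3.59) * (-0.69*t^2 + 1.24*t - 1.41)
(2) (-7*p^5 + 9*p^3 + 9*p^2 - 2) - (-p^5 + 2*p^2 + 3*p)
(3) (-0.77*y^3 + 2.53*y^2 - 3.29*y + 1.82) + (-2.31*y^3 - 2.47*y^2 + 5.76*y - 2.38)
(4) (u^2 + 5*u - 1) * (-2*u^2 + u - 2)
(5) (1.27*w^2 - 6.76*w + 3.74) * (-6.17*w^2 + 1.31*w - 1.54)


(1) = 0.207*t^4 + 1.2495*t^3 - 0.0139*t^2 - 1.1381*t + 5.0619
(2) = -6*p^5 + 9*p^3 + 7*p^2 - 3*p - 2
(3) = -3.08*y^3 + 0.06*y^2 + 2.47*y - 0.56
(4) = -2*u^4 - 9*u^3 + 5*u^2 - 11*u + 2
(5) = -7.8359*w^4 + 43.3729*w^3 - 33.8872*w^2 + 15.3098*w - 5.7596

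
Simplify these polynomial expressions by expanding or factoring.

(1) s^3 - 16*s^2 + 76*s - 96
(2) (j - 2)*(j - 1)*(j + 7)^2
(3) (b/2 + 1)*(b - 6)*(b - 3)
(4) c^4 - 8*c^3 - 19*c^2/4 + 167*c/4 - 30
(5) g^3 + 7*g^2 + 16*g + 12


(1) = (s - 8)*(s - 6)*(s - 2)
(2) = j^4 + 11*j^3 + 9*j^2 - 119*j + 98
(3) = b^3/2 - 7*b^2/2 + 18
(4) = (c - 8)*(c - 3/2)*(c - 1)*(c + 5/2)
(5) = (g + 2)^2*(g + 3)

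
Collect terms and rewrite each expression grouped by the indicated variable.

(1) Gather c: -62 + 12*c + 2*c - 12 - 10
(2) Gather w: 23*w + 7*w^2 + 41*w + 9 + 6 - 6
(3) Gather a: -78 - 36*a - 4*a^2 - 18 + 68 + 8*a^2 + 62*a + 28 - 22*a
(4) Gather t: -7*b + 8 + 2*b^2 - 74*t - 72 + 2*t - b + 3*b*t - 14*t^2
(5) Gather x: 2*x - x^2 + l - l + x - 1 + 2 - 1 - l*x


(1) = 14*c - 84
(2) = 7*w^2 + 64*w + 9
(3) = 4*a^2 + 4*a
(4) = 2*b^2 - 8*b - 14*t^2 + t*(3*b - 72) - 64
(5) = -x^2 + x*(3 - l)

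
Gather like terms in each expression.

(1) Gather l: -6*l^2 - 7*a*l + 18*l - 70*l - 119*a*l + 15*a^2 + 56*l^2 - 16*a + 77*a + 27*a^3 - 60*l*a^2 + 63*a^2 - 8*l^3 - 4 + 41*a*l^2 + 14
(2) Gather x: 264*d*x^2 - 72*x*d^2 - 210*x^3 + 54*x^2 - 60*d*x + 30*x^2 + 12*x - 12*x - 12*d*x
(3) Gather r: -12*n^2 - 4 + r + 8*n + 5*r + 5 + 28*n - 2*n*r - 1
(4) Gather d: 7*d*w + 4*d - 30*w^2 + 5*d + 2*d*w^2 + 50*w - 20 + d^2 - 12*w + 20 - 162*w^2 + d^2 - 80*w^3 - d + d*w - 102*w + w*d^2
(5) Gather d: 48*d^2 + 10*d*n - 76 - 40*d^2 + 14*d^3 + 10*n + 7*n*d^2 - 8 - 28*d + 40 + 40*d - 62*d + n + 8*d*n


(1) = 27*a^3 + 78*a^2 + 61*a - 8*l^3 + l^2*(41*a + 50) + l*(-60*a^2 - 126*a - 52) + 10
(2) = -210*x^3 + x^2*(264*d + 84) + x*(-72*d^2 - 72*d)
(3) = -12*n^2 + 36*n + r*(6 - 2*n)
(4) = d^2*(w + 2) + d*(2*w^2 + 8*w + 8) - 80*w^3 - 192*w^2 - 64*w
(5) = 14*d^3 + d^2*(7*n + 8) + d*(18*n - 50) + 11*n - 44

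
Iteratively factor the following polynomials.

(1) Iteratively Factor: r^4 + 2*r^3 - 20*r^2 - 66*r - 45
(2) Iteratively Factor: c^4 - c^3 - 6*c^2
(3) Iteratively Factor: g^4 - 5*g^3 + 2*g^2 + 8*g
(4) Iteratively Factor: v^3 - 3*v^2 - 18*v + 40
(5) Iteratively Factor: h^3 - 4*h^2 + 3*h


(1) = (r + 3)*(r^3 - r^2 - 17*r - 15) = (r - 5)*(r + 3)*(r^2 + 4*r + 3) = (r - 5)*(r + 3)^2*(r + 1)
(2) = (c - 3)*(c^3 + 2*c^2) = (c - 3)*(c + 2)*(c^2) = c*(c - 3)*(c + 2)*(c)
(3) = (g - 2)*(g^3 - 3*g^2 - 4*g) = (g - 4)*(g - 2)*(g^2 + g) = (g - 4)*(g - 2)*(g + 1)*(g)
(4) = (v - 2)*(v^2 - v - 20) = (v - 2)*(v + 4)*(v - 5)
(5) = (h - 3)*(h^2 - h) = h*(h - 3)*(h - 1)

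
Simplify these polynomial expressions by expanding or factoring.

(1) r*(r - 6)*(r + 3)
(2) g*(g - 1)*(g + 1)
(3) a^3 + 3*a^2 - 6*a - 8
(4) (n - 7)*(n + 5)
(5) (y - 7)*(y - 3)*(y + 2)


(1) = r^3 - 3*r^2 - 18*r
(2) = g^3 - g
(3) = (a - 2)*(a + 1)*(a + 4)
(4) = n^2 - 2*n - 35
(5) = y^3 - 8*y^2 + y + 42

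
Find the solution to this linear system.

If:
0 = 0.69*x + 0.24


Then:
x = -0.35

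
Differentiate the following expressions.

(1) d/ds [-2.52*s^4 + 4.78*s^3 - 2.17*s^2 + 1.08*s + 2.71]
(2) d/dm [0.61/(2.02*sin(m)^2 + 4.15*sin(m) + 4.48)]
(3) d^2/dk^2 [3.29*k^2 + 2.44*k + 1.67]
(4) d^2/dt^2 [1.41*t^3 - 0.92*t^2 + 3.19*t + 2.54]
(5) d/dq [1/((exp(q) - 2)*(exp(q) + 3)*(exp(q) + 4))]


(1) = -10.08*s^3 + 14.34*s^2 - 4.34*s + 1.08
(2) = -(2.4644*sin(m) + 2.5315)*cos(m)/(2.02*sin(m)^2 + 4.15*sin(m) + 4.48)^2
(3) = 6.58000000000000
(4) = 8.46*t - 1.84
(5) = (-(exp(q) - 2)*(exp(q) + 3) - (exp(q) - 2)*(exp(q) + 4) - (exp(q) + 3)*(exp(q) + 4))*exp(q)/((exp(q) - 2)^2*(exp(q) + 3)^2*(exp(q) + 4)^2)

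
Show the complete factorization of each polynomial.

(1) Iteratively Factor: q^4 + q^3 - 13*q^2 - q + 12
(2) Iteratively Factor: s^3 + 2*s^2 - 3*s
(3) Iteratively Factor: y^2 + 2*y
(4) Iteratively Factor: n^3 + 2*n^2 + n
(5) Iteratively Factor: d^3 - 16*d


(1) = (q - 1)*(q^3 + 2*q^2 - 11*q - 12) = (q - 1)*(q + 1)*(q^2 + q - 12) = (q - 1)*(q + 1)*(q + 4)*(q - 3)
(2) = (s - 1)*(s^2 + 3*s) = s*(s - 1)*(s + 3)
(3) = (y)*(y + 2)
(4) = (n + 1)*(n^2 + n) = n*(n + 1)*(n + 1)
(5) = (d - 4)*(d^2 + 4*d) = (d - 4)*(d + 4)*(d)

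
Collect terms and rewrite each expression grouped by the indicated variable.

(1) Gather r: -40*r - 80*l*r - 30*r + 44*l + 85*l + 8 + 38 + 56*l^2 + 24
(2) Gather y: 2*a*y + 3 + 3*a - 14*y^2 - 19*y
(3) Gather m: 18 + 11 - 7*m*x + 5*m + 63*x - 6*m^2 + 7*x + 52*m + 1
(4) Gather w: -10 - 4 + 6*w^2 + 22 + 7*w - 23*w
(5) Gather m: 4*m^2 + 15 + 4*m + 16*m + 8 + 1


(1) = 56*l^2 + 129*l + r*(-80*l - 70) + 70
(2) = 3*a - 14*y^2 + y*(2*a - 19) + 3
(3) = -6*m^2 + m*(57 - 7*x) + 70*x + 30
(4) = 6*w^2 - 16*w + 8
(5) = 4*m^2 + 20*m + 24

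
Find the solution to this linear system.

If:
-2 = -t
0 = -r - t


Then:
r = -2
t = 2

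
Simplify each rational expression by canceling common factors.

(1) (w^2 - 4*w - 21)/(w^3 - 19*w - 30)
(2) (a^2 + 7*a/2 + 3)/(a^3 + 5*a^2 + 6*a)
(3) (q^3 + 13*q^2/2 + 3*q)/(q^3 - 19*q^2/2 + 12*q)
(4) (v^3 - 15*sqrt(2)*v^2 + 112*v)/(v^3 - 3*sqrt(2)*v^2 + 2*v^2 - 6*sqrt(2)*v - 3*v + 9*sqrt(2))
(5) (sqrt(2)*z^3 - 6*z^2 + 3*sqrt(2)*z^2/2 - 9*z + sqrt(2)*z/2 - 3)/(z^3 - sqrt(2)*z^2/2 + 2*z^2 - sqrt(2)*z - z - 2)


(1) = (w - 7)/(w^2 - 3*w - 10)
(2) = (2*a + 3)/(2*a^2 + 6*a)
(3) = (2*q^2 + 13*q + 6)/(2*q^2 - 19*q + 24)
(4) = (v^3 - 15*sqrt(2)*v^2 + 112*v)/(v^3 + v^2*(2 - 3*sqrt(2)) + v*(-6*sqrt(2) - 3) + 9*sqrt(2))
(5) = (4*sqrt(2)*z^3 + z^2*(-24 + 6*sqrt(2)) + z*(-36 + 2*sqrt(2)) - 12)/(4*z^3 + z^2*(8 - 2*sqrt(2)) + z*(-4*sqrt(2) - 4) - 8)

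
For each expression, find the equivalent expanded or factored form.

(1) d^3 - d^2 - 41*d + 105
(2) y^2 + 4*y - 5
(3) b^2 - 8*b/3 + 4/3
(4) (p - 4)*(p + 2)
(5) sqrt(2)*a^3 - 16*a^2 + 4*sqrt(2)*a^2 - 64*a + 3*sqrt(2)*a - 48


(1) = (d - 5)*(d - 3)*(d + 7)
(2) = (y - 1)*(y + 5)
(3) = (b - 2)*(b - 2/3)
(4) = p^2 - 2*p - 8
(5) = (a + 3)*(a - 8*sqrt(2))*(sqrt(2)*a + sqrt(2))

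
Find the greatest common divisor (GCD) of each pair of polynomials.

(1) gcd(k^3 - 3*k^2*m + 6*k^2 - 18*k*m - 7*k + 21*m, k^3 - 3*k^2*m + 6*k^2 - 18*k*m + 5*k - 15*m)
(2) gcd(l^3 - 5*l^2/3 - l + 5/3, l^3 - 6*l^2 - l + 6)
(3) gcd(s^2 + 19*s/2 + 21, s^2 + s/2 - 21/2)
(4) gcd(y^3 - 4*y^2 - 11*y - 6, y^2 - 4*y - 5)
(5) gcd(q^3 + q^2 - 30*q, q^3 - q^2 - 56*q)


(1) = gcd((k - 1)*(k + 7)*(k - 3*m), (k + 1)*(k + 5)*(k - 3*m)) = k - 3*m
(2) = gcd((l - 5/3)*(l - 1)*(l + 1), (l - 6)*(l - 1)*(l + 1)) = l^2 - 1
(3) = gcd((s + 7/2)*(s + 6), (s - 3)*(s + 7/2)) = s + 7/2
(4) = gcd((y - 6)*(y + 1)^2, (y - 5)*(y + 1)) = y + 1
(5) = q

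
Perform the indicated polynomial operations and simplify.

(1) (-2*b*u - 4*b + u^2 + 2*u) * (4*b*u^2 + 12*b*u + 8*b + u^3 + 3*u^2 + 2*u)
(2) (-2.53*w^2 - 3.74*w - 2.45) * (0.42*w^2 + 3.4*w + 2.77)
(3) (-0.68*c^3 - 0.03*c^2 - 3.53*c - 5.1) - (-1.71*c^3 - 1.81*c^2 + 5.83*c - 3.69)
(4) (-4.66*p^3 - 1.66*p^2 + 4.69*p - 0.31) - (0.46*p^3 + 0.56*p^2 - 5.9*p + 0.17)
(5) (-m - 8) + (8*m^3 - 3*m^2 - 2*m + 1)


(1) = -8*b^2*u^3 - 40*b^2*u^2 - 64*b^2*u - 32*b^2 + 2*b*u^4 + 10*b*u^3 + 16*b*u^2 + 8*b*u + u^5 + 5*u^4 + 8*u^3 + 4*u^2
(2) = -1.0626*w^4 - 10.1728*w^3 - 20.7531*w^2 - 18.6898*w - 6.7865
(3) = 1.03*c^3 + 1.78*c^2 - 9.36*c - 1.41
(4) = -5.12*p^3 - 2.22*p^2 + 10.59*p - 0.48
(5) = 8*m^3 - 3*m^2 - 3*m - 7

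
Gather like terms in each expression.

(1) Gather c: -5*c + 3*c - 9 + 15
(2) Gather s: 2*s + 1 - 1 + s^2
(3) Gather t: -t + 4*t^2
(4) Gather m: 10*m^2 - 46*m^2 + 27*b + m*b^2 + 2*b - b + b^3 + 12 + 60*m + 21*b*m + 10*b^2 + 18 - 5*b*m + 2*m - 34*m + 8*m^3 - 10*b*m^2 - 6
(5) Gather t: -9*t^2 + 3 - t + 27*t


(1) = 6 - 2*c
(2) = s^2 + 2*s
(3) = 4*t^2 - t
(4) = b^3 + 10*b^2 + 28*b + 8*m^3 + m^2*(-10*b - 36) + m*(b^2 + 16*b + 28) + 24
(5) = -9*t^2 + 26*t + 3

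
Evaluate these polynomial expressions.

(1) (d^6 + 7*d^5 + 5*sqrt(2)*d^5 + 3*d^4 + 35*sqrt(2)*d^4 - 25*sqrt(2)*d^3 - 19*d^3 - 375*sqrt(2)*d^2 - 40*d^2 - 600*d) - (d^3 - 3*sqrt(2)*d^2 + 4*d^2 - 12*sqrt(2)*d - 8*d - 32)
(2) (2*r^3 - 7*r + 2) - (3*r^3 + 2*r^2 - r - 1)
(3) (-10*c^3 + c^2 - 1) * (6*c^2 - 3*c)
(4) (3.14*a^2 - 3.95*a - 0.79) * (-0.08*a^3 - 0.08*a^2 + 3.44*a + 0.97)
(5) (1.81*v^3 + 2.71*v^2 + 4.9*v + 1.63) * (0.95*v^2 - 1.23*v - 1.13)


(1) = d^6 + 7*d^5 + 5*sqrt(2)*d^5 + 3*d^4 + 35*sqrt(2)*d^4 - 25*sqrt(2)*d^3 - 20*d^3 - 372*sqrt(2)*d^2 - 44*d^2 - 592*d + 12*sqrt(2)*d + 32
(2) = -r^3 - 2*r^2 - 6*r + 3
(3) = -60*c^5 + 36*c^4 - 3*c^3 - 6*c^2 + 3*c
(4) = -0.2512*a^5 + 0.0648*a^4 + 11.1808*a^3 - 10.479*a^2 - 6.5491*a - 0.7663
(5) = 1.7195*v^5 + 0.3482*v^4 - 0.7236*v^3 - 7.5408*v^2 - 7.5419*v - 1.8419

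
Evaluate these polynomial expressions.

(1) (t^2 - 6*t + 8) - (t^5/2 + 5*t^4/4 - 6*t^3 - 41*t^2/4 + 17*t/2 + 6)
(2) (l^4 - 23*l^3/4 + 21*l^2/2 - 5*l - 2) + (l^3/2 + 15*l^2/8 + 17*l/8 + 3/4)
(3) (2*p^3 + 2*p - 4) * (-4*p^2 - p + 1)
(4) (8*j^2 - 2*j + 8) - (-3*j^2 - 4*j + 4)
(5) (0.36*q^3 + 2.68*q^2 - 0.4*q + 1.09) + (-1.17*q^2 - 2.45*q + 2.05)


(1) = -t^5/2 - 5*t^4/4 + 6*t^3 + 45*t^2/4 - 29*t/2 + 2
(2) = l^4 - 21*l^3/4 + 99*l^2/8 - 23*l/8 - 5/4
(3) = -8*p^5 - 2*p^4 - 6*p^3 + 14*p^2 + 6*p - 4
(4) = 11*j^2 + 2*j + 4
(5) = 0.36*q^3 + 1.51*q^2 - 2.85*q + 3.14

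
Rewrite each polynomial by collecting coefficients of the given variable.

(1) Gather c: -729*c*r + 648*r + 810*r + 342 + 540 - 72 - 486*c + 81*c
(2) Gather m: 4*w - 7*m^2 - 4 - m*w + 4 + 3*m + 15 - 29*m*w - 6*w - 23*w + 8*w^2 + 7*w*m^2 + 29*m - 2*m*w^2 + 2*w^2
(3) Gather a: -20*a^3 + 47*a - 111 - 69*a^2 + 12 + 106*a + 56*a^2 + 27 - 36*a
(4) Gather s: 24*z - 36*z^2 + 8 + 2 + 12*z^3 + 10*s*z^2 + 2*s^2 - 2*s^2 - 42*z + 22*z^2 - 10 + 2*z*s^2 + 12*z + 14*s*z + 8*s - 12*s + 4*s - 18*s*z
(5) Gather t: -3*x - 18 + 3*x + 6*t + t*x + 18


(1) = c*(-729*r - 405) + 1458*r + 810
(2) = m^2*(7*w - 7) + m*(-2*w^2 - 30*w + 32) + 10*w^2 - 25*w + 15
(3) = -20*a^3 - 13*a^2 + 117*a - 72
(4) = 2*s^2*z + s*(10*z^2 - 4*z) + 12*z^3 - 14*z^2 - 6*z
(5) = t*(x + 6)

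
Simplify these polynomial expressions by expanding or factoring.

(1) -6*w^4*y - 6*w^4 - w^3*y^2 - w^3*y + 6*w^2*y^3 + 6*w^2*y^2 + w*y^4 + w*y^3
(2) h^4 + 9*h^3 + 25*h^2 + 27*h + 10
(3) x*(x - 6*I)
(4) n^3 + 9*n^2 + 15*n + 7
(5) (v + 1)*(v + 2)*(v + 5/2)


(1) = (-w + y)*(w + y)*(6*w + y)*(w*y + w)
(2) = (h + 1)^2*(h + 2)*(h + 5)
(3) = x^2 - 6*I*x
(4) = (n + 1)^2*(n + 7)
(5) = v^3 + 11*v^2/2 + 19*v/2 + 5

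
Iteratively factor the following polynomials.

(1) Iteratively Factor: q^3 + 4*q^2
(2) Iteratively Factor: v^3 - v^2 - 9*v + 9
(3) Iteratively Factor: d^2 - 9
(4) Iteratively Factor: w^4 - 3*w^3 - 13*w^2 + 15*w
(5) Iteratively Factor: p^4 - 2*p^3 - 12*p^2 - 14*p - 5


(1) = (q + 4)*(q^2) = q*(q + 4)*(q)
(2) = (v - 1)*(v^2 - 9) = (v - 1)*(v + 3)*(v - 3)
(3) = (d + 3)*(d - 3)
(4) = (w - 1)*(w^3 - 2*w^2 - 15*w) = (w - 5)*(w - 1)*(w^2 + 3*w) = (w - 5)*(w - 1)*(w + 3)*(w)
(5) = (p + 1)*(p^3 - 3*p^2 - 9*p - 5) = (p - 5)*(p + 1)*(p^2 + 2*p + 1) = (p - 5)*(p + 1)^2*(p + 1)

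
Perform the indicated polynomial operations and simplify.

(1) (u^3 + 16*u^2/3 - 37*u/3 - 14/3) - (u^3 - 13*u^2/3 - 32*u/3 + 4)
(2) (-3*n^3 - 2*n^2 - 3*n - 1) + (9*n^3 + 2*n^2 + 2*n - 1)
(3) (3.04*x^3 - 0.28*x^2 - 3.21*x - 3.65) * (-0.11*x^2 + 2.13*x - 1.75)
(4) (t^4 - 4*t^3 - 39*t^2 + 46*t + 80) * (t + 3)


(1) = 29*u^2/3 - 5*u/3 - 26/3
(2) = 6*n^3 - n - 2
(3) = -0.3344*x^5 + 6.506*x^4 - 5.5633*x^3 - 5.9458*x^2 - 2.157*x + 6.3875
(4) = t^5 - t^4 - 51*t^3 - 71*t^2 + 218*t + 240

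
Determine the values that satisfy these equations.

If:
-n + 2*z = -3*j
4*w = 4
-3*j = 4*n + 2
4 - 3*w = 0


Then:
No Solution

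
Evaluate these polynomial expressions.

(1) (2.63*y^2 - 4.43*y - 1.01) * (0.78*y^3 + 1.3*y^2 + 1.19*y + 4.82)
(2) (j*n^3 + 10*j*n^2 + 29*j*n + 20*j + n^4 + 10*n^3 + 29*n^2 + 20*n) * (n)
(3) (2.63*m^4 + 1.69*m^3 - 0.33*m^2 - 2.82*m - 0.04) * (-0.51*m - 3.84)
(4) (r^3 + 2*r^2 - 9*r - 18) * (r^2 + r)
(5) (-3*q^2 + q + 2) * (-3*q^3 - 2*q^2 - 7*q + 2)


(1) = 2.0514*y^5 - 0.0364*y^4 - 3.4171*y^3 + 6.0919*y^2 - 22.5545*y - 4.8682
(2) = j*n^4 + 10*j*n^3 + 29*j*n^2 + 20*j*n + n^5 + 10*n^4 + 29*n^3 + 20*n^2
(3) = -1.3413*m^5 - 10.9611*m^4 - 6.3213*m^3 + 2.7054*m^2 + 10.8492*m + 0.1536
(4) = r^5 + 3*r^4 - 7*r^3 - 27*r^2 - 18*r
(5) = 9*q^5 + 3*q^4 + 13*q^3 - 17*q^2 - 12*q + 4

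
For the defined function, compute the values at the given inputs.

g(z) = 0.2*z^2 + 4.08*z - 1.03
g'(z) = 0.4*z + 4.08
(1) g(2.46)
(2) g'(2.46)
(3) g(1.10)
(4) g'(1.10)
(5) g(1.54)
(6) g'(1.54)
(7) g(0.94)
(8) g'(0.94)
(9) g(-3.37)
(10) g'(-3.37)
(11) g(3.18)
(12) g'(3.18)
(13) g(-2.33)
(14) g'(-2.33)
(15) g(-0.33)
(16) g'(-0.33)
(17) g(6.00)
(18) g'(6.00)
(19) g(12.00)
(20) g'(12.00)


(1) = 10.22
(2) = 5.06
(3) = 3.70
(4) = 4.52
(5) = 5.73
(6) = 4.70
(7) = 2.98
(8) = 4.46
(9) = -12.51
(10) = 2.73
(11) = 13.97
(12) = 5.35
(13) = -9.45
(14) = 3.15
(15) = -2.35
(16) = 3.95
(17) = 30.65
(18) = 6.48
(19) = 76.73
(20) = 8.88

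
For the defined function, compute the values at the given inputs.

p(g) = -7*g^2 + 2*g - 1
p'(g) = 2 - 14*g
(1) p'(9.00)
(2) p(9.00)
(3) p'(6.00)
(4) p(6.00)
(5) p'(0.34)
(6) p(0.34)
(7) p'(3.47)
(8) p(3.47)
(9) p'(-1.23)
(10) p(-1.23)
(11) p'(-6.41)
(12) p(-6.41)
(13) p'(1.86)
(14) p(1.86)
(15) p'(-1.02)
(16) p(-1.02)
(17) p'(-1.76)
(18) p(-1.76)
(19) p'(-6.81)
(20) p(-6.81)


(1) = -124.00
(2) = -550.00
(3) = -82.00
(4) = -241.00
(5) = -2.76
(6) = -1.13
(7) = -46.58
(8) = -78.35
(9) = 19.22
(10) = -14.05
(11) = 91.74
(12) = -301.44
(13) = -24.04
(14) = -21.50
(15) = 16.28
(16) = -10.32
(17) = 26.64
(18) = -26.20
(19) = 97.34
(20) = -339.25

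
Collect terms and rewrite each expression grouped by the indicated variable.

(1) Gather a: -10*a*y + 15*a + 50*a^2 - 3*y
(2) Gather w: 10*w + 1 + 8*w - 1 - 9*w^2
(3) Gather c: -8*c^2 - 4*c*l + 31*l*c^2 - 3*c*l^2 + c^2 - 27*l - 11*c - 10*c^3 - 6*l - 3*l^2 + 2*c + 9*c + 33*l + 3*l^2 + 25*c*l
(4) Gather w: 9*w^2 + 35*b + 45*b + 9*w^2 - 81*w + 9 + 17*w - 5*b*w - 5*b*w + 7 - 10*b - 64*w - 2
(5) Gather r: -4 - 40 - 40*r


(1) = 50*a^2 + a*(15 - 10*y) - 3*y
(2) = -9*w^2 + 18*w
(3) = -10*c^3 + c^2*(31*l - 7) + c*(-3*l^2 + 21*l)
(4) = 70*b + 18*w^2 + w*(-10*b - 128) + 14
(5) = -40*r - 44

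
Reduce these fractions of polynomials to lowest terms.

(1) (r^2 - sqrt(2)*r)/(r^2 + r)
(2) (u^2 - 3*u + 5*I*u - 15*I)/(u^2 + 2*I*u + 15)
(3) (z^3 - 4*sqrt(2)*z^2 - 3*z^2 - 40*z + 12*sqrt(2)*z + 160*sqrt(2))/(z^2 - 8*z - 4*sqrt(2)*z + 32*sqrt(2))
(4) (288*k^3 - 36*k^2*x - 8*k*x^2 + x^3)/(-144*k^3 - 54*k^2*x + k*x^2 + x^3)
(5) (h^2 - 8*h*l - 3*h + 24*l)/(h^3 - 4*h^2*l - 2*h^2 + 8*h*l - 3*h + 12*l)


(1) = (r - sqrt(2))/(r + 1)
(2) = (u - 3)/(u - 3*I)
(3) = z + 5
(4) = (-6*k + x)/(3*k + x)
(5) = (h - 8*l)/(h^2 - 4*h*l + h - 4*l)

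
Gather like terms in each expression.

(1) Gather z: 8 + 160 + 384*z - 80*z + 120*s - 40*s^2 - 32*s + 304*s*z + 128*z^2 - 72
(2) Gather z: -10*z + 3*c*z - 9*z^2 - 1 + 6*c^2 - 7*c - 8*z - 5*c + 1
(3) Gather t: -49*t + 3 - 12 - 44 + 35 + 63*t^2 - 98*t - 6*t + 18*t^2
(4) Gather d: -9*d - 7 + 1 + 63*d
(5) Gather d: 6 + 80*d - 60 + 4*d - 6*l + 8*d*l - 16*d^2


(1) = -40*s^2 + 88*s + 128*z^2 + z*(304*s + 304) + 96
(2) = 6*c^2 - 12*c - 9*z^2 + z*(3*c - 18)
(3) = 81*t^2 - 153*t - 18
(4) = 54*d - 6
(5) = -16*d^2 + d*(8*l + 84) - 6*l - 54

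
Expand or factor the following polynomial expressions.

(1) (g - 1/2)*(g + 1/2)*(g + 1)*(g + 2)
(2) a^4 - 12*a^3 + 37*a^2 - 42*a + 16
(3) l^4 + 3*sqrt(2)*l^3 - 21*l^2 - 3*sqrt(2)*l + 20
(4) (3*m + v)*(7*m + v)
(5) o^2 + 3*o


(1) = g^4 + 3*g^3 + 7*g^2/4 - 3*g/4 - 1/2
(2) = (a - 8)*(a - 2)*(a - 1)^2
(3) = (l - 1)*(l + 1)*(l - 2*sqrt(2))*(l + 5*sqrt(2))
(4) = 21*m^2 + 10*m*v + v^2
(5) = o*(o + 3)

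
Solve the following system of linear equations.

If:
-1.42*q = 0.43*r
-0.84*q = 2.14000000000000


Then:
q = -2.55
r = 8.41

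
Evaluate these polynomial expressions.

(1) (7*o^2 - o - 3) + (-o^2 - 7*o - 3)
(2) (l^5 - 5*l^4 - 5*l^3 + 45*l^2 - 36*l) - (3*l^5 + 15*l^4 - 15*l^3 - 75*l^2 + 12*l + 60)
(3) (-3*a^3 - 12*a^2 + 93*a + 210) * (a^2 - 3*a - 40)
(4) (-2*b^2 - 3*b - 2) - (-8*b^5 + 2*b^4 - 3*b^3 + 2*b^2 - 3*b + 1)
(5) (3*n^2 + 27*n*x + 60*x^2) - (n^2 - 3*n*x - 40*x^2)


(1) = 6*o^2 - 8*o - 6
(2) = -2*l^5 - 20*l^4 + 10*l^3 + 120*l^2 - 48*l - 60
(3) = -3*a^5 - 3*a^4 + 249*a^3 + 411*a^2 - 4350*a - 8400
(4) = 8*b^5 - 2*b^4 + 3*b^3 - 4*b^2 - 3
(5) = 2*n^2 + 30*n*x + 100*x^2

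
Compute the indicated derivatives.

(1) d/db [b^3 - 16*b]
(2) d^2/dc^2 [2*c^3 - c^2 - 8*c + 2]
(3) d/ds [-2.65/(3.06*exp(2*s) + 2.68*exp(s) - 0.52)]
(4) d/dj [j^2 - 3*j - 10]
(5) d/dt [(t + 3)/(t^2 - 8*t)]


(1) = 3*b^2 - 16
(2) = 12*c - 2
(3) = (16.218*exp(s) + 7.102)*exp(s)/(3.06*exp(2*s) + 2.68*exp(s) - 0.52)^2
(4) = 2*j - 3
(5) = (-t^2 - 6*t + 24)/(t^2*(t^2 - 16*t + 64))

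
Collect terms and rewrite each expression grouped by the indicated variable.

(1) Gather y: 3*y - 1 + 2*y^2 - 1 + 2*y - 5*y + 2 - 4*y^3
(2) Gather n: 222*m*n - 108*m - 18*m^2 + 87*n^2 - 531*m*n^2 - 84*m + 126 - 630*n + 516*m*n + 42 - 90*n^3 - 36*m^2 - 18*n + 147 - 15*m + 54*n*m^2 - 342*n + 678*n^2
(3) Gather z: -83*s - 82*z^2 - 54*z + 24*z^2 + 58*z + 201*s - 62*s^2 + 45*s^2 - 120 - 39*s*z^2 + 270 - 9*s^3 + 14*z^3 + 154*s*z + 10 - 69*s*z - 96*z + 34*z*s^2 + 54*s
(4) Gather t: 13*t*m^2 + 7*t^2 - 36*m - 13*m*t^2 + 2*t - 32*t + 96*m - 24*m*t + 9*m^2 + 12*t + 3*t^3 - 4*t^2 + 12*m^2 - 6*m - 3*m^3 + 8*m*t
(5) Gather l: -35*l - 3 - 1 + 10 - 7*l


(1) = -4*y^3 + 2*y^2
(2) = -54*m^2 - 207*m - 90*n^3 + n^2*(765 - 531*m) + n*(54*m^2 + 738*m - 990) + 315
(3) = -9*s^3 - 17*s^2 + 172*s + 14*z^3 + z^2*(-39*s - 58) + z*(34*s^2 + 85*s - 92) + 160
(4) = -3*m^3 + 21*m^2 + 54*m + 3*t^3 + t^2*(3 - 13*m) + t*(13*m^2 - 16*m - 18)
(5) = 6 - 42*l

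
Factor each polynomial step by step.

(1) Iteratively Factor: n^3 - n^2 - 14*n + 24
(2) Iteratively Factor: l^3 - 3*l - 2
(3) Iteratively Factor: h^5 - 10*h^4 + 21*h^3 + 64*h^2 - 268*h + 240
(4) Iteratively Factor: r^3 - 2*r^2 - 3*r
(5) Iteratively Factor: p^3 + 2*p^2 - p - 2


(1) = (n - 2)*(n^2 + n - 12) = (n - 2)*(n + 4)*(n - 3)
(2) = (l - 2)*(l^2 + 2*l + 1) = (l - 2)*(l + 1)*(l + 1)
(3) = (h + 3)*(h^4 - 13*h^3 + 60*h^2 - 116*h + 80) = (h - 2)*(h + 3)*(h^3 - 11*h^2 + 38*h - 40) = (h - 5)*(h - 2)*(h + 3)*(h^2 - 6*h + 8) = (h - 5)*(h - 4)*(h - 2)*(h + 3)*(h - 2)
(4) = (r - 3)*(r^2 + r) = r*(r - 3)*(r + 1)
(5) = (p + 2)*(p^2 - 1) = (p + 1)*(p + 2)*(p - 1)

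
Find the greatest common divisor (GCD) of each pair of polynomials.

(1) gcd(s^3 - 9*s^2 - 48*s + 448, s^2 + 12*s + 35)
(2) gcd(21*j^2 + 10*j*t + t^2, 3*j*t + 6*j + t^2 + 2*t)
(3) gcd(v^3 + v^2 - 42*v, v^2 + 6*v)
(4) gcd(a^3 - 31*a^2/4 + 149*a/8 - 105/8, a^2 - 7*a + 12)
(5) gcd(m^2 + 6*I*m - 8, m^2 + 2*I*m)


(1) = gcd((s - 8)^2*(s + 7), (s + 5)*(s + 7)) = s + 7
(2) = 3*j + t
(3) = v
(4) = gcd((a - 7/2)*(a - 3)*(a - 5/4), (a - 4)*(a - 3)) = a - 3
(5) = gcd((m + 2*I)*(m + 4*I), m*(m + 2*I)) = m + 2*I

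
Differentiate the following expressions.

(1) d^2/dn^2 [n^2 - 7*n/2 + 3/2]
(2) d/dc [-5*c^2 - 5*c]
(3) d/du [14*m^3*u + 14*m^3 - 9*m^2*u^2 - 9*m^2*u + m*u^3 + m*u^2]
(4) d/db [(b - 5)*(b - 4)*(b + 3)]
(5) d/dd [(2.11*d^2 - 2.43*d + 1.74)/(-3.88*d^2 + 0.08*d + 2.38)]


(1) = 2
(2) = -10*c - 5
(3) = m*(14*m^2 - 18*m*u - 9*m + 3*u^2 + 2*u)
(4) = 3*b^2 - 12*b - 7
(5) = (-9.2596*d^2 + 23.546*d - 5.9226)/(15.0544*d^4 - 0.6208*d^3 - 18.4624*d^2 + 0.3808*d + 5.6644)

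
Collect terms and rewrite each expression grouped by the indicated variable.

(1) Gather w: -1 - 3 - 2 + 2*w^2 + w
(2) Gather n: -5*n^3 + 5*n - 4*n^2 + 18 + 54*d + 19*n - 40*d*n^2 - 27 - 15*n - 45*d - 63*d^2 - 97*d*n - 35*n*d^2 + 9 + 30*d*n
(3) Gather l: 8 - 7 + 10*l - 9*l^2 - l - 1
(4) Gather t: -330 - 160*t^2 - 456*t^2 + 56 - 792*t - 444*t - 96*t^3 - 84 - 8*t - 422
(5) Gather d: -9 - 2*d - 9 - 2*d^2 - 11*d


(1) = 2*w^2 + w - 6
(2) = -63*d^2 + 9*d - 5*n^3 + n^2*(-40*d - 4) + n*(-35*d^2 - 67*d + 9)
(3) = -9*l^2 + 9*l
(4) = -96*t^3 - 616*t^2 - 1244*t - 780
(5) = -2*d^2 - 13*d - 18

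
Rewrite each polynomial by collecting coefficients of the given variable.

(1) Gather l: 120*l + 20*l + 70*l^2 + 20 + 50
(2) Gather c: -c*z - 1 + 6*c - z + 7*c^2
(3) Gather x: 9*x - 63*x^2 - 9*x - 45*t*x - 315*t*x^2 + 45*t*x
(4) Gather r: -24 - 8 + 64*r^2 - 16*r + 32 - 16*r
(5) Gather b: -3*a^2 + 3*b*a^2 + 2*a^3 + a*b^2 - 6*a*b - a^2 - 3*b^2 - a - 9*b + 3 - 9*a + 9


(1) = 70*l^2 + 140*l + 70
(2) = 7*c^2 + c*(6 - z) - z - 1
(3) = x^2*(-315*t - 63)
(4) = 64*r^2 - 32*r
(5) = 2*a^3 - 4*a^2 - 10*a + b^2*(a - 3) + b*(3*a^2 - 6*a - 9) + 12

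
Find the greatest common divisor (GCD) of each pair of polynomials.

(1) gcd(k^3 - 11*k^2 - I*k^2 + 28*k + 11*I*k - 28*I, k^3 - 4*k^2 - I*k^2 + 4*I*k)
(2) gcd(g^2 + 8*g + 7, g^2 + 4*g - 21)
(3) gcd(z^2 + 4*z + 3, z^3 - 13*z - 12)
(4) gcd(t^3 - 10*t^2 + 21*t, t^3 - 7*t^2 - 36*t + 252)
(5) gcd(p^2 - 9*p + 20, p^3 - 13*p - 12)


(1) = gcd((k - 7)*(k - 4)*(k - I), k*(k - 4)*(k - I)) = k^2 + k*(-4 - I) + 4*I
(2) = gcd((g + 1)*(g + 7), (g - 3)*(g + 7)) = g + 7
(3) = gcd((z + 1)*(z + 3), (z - 4)*(z + 1)*(z + 3)) = z^2 + 4*z + 3
(4) = t - 7
(5) = gcd((p - 5)*(p - 4), (p - 4)*(p + 1)*(p + 3)) = p - 4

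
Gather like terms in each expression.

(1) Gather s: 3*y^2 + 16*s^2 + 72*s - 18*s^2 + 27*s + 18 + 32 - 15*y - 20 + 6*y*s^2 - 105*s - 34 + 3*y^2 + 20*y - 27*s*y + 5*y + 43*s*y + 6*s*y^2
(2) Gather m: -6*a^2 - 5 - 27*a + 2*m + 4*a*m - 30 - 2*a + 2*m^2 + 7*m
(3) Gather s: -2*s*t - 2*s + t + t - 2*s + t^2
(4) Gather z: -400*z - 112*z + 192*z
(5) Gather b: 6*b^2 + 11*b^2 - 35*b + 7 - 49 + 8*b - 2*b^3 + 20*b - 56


(1) = s^2*(6*y - 2) + s*(6*y^2 + 16*y - 6) + 6*y^2 + 10*y - 4
(2) = -6*a^2 - 29*a + 2*m^2 + m*(4*a + 9) - 35
(3) = s*(-2*t - 4) + t^2 + 2*t
(4) = -320*z
(5) = -2*b^3 + 17*b^2 - 7*b - 98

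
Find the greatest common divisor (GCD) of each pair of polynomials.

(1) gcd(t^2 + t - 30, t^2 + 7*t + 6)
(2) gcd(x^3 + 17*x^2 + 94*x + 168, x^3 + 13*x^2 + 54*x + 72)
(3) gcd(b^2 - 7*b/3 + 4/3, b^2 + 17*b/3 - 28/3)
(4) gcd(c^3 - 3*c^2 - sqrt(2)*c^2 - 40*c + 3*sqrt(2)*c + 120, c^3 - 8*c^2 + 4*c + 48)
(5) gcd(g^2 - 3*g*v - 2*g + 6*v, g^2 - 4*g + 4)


(1) = gcd((t - 5)*(t + 6), (t + 1)*(t + 6)) = t + 6
(2) = x^2 + 10*x + 24
(3) = b - 4/3
(4) = 1
(5) = gcd((g - 2)*(g - 3*v), (g - 2)^2) = g - 2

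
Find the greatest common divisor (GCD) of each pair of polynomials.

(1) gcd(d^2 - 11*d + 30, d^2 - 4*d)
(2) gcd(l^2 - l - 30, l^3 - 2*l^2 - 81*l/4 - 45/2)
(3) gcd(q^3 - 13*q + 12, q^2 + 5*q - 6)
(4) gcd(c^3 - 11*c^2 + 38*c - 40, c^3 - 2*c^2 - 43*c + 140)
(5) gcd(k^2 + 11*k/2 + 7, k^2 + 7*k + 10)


(1) = 1
(2) = gcd((l - 6)*(l + 5), (l - 6)*(l + 3/2)*(l + 5/2)) = l - 6
(3) = q - 1
(4) = gcd((c - 5)*(c - 4)*(c - 2), (c - 5)*(c - 4)*(c + 7)) = c^2 - 9*c + 20
(5) = k + 2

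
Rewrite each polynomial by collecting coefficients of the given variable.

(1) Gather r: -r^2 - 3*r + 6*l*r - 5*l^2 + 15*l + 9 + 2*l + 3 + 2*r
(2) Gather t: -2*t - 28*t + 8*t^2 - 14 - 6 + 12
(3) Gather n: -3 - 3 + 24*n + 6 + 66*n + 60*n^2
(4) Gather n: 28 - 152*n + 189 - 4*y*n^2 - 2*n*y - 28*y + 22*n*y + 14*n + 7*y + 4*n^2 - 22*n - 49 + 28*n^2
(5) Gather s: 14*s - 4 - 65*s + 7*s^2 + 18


(1) = -5*l^2 + 17*l - r^2 + r*(6*l - 1) + 12
(2) = 8*t^2 - 30*t - 8
(3) = 60*n^2 + 90*n
(4) = n^2*(32 - 4*y) + n*(20*y - 160) - 21*y + 168
(5) = 7*s^2 - 51*s + 14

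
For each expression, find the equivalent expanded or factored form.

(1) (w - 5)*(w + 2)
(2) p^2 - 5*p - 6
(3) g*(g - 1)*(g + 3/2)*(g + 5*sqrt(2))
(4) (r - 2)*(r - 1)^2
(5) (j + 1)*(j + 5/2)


(1) = w^2 - 3*w - 10
(2) = (p - 6)*(p + 1)
(3) = g^4 + g^3/2 + 5*sqrt(2)*g^3 - 3*g^2/2 + 5*sqrt(2)*g^2/2 - 15*sqrt(2)*g/2
(4) = r^3 - 4*r^2 + 5*r - 2
(5) = j^2 + 7*j/2 + 5/2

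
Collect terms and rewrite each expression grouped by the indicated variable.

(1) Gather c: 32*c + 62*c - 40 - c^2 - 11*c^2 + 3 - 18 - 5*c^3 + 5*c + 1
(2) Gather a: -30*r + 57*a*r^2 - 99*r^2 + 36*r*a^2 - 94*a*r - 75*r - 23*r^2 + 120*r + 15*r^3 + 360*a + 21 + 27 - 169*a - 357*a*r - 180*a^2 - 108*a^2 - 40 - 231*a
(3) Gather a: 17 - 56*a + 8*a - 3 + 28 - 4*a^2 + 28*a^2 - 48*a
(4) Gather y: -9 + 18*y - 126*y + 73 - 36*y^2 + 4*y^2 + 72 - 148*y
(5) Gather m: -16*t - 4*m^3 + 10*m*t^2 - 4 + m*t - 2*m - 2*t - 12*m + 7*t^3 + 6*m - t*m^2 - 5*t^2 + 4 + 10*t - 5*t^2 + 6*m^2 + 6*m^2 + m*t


(1) = -5*c^3 - 12*c^2 + 99*c - 54
(2) = a^2*(36*r - 288) + a*(57*r^2 - 451*r - 40) + 15*r^3 - 122*r^2 + 15*r + 8
(3) = 24*a^2 - 96*a + 42
(4) = -32*y^2 - 256*y + 136
(5) = -4*m^3 + m^2*(12 - t) + m*(10*t^2 + 2*t - 8) + 7*t^3 - 10*t^2 - 8*t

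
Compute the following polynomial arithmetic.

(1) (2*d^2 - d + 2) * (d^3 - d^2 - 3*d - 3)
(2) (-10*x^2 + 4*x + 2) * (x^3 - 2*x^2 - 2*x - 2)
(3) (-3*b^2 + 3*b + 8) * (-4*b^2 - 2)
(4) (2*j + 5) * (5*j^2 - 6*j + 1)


(1) = 2*d^5 - 3*d^4 - 3*d^3 - 5*d^2 - 3*d - 6
(2) = -10*x^5 + 24*x^4 + 14*x^3 + 8*x^2 - 12*x - 4
(3) = 12*b^4 - 12*b^3 - 26*b^2 - 6*b - 16
(4) = 10*j^3 + 13*j^2 - 28*j + 5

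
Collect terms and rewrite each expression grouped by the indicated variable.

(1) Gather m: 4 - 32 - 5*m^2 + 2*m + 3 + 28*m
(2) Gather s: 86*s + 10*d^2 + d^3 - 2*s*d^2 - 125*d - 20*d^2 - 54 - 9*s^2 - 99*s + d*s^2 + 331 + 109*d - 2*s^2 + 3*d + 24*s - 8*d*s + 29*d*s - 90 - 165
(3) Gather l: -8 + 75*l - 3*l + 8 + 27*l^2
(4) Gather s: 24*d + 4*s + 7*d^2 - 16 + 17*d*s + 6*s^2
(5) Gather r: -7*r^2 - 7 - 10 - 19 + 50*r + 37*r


(1) = -5*m^2 + 30*m - 25
(2) = d^3 - 10*d^2 - 13*d + s^2*(d - 11) + s*(-2*d^2 + 21*d + 11) + 22
(3) = 27*l^2 + 72*l
(4) = 7*d^2 + 24*d + 6*s^2 + s*(17*d + 4) - 16
(5) = -7*r^2 + 87*r - 36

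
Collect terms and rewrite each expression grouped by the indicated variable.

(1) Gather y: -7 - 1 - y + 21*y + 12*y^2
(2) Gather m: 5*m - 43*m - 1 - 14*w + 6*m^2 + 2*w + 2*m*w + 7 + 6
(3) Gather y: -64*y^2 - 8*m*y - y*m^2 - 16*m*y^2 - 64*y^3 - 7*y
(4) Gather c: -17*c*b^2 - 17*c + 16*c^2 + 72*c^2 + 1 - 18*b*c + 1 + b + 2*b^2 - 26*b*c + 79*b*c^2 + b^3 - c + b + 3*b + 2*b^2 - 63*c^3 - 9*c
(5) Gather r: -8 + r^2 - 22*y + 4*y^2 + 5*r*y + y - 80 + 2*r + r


(1) = 12*y^2 + 20*y - 8
(2) = 6*m^2 + m*(2*w - 38) - 12*w + 12
(3) = -64*y^3 + y^2*(-16*m - 64) + y*(-m^2 - 8*m - 7)
(4) = b^3 + 4*b^2 + 5*b - 63*c^3 + c^2*(79*b + 88) + c*(-17*b^2 - 44*b - 27) + 2
(5) = r^2 + r*(5*y + 3) + 4*y^2 - 21*y - 88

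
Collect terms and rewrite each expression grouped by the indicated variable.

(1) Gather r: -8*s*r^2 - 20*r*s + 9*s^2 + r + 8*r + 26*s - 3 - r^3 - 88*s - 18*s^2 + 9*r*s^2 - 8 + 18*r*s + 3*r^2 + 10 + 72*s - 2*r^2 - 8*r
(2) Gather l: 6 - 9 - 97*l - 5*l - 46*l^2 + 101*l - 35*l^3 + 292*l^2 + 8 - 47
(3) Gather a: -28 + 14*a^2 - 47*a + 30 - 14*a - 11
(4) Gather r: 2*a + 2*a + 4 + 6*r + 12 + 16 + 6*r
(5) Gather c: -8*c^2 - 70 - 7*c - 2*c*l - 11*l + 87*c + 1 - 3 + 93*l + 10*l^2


(1) = -r^3 + r^2*(1 - 8*s) + r*(9*s^2 - 2*s + 1) - 9*s^2 + 10*s - 1
(2) = -35*l^3 + 246*l^2 - l - 42
(3) = 14*a^2 - 61*a - 9
(4) = 4*a + 12*r + 32
(5) = -8*c^2 + c*(80 - 2*l) + 10*l^2 + 82*l - 72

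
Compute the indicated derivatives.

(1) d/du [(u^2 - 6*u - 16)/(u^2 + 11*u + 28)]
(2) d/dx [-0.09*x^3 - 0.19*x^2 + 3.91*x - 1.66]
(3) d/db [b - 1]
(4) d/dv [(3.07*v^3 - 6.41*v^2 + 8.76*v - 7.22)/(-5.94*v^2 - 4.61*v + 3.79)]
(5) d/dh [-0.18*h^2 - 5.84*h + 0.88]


(1) = (17*u^2 + 88*u + 8)/(u^4 + 22*u^3 + 177*u^2 + 616*u + 784)
(2) = -0.27*x^2 - 0.38*x + 3.91
(3) = 1
(4) = (-18.2358*v^4 - 28.3054*v^3 + 116.4904*v^2 - 134.3614*v - 0.0838)/(35.2836*v^4 + 54.7668*v^3 - 23.7731*v^2 - 34.9438*v + 14.3641)
(5) = -0.36*h - 5.84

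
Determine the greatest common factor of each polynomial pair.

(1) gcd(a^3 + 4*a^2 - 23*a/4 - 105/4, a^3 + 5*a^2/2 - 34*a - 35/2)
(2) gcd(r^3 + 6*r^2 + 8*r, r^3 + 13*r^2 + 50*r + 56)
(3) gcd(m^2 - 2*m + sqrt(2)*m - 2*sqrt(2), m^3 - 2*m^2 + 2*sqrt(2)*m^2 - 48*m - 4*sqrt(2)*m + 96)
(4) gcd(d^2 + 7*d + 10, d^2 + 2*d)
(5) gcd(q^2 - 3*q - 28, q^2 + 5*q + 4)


(1) = 1
(2) = r^2 + 6*r + 8
(3) = m - 2
(4) = gcd((d + 2)*(d + 5), d*(d + 2)) = d + 2
(5) = q + 4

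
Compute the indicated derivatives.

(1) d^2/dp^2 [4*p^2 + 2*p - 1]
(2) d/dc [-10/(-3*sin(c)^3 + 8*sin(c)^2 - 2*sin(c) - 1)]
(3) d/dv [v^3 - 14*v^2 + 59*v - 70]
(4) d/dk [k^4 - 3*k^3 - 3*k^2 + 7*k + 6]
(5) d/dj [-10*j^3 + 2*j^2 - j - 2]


(1) = 8
(2) = 10*(-9*sin(c)^2 + 16*sin(c) - 2)*cos(c)/(3*sin(c)^3 - 8*sin(c)^2 + 2*sin(c) + 1)^2
(3) = 3*v^2 - 28*v + 59
(4) = 4*k^3 - 9*k^2 - 6*k + 7
(5) = -30*j^2 + 4*j - 1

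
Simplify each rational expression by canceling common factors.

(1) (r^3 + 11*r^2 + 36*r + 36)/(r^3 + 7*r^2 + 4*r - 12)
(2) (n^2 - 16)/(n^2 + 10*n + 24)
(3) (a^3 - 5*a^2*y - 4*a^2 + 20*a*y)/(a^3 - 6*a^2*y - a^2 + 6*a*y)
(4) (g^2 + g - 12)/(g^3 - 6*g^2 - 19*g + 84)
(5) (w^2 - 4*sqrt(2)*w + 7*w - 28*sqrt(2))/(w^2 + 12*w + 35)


(1) = (r + 3)/(r - 1)
(2) = (n - 4)/(n + 6)
(3) = (-a^2 + 5*a*y + 4*a - 20*y)/(-a^2 + 6*a*y + a - 6*y)
(4) = 1/(g - 7)
(5) = (w - 4*sqrt(2))/(w + 5)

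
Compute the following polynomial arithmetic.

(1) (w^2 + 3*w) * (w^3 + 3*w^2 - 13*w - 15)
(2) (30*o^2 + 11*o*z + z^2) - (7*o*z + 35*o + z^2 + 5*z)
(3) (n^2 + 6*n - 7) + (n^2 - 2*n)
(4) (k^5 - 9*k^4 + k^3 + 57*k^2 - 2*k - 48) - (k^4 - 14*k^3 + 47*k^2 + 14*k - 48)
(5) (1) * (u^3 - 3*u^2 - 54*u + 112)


(1) = w^5 + 6*w^4 - 4*w^3 - 54*w^2 - 45*w
(2) = 30*o^2 + 4*o*z - 35*o - 5*z
(3) = 2*n^2 + 4*n - 7
(4) = k^5 - 10*k^4 + 15*k^3 + 10*k^2 - 16*k
(5) = u^3 - 3*u^2 - 54*u + 112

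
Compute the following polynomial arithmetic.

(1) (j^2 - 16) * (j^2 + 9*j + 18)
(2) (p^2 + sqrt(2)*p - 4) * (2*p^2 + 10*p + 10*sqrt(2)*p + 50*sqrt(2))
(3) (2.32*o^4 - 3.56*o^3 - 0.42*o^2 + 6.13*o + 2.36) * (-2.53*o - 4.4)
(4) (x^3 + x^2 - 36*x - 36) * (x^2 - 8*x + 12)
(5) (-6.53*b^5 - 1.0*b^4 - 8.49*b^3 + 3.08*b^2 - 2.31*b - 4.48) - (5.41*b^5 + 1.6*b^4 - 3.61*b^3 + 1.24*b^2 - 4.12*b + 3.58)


(1) = j^4 + 9*j^3 + 2*j^2 - 144*j - 288
(2) = 2*p^4 + 10*p^3 + 12*sqrt(2)*p^3 + 12*p^2 + 60*sqrt(2)*p^2 - 40*sqrt(2)*p + 60*p - 200*sqrt(2)
(3) = -5.8696*o^5 - 1.2012*o^4 + 16.7266*o^3 - 13.6609*o^2 - 32.9428*o - 10.384
(4) = x^5 - 7*x^4 - 32*x^3 + 264*x^2 - 144*x - 432
(5) = -11.94*b^5 - 2.6*b^4 - 4.88*b^3 + 1.84*b^2 + 1.81*b - 8.06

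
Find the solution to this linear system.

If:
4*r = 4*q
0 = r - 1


Then:
q = 1
r = 1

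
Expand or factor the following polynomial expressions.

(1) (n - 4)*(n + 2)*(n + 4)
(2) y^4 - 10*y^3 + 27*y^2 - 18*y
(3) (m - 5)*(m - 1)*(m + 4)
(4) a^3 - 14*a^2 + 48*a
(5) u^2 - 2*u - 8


(1) = n^3 + 2*n^2 - 16*n - 32
(2) = y*(y - 6)*(y - 3)*(y - 1)
(3) = m^3 - 2*m^2 - 19*m + 20
(4) = a*(a - 8)*(a - 6)
(5) = (u - 4)*(u + 2)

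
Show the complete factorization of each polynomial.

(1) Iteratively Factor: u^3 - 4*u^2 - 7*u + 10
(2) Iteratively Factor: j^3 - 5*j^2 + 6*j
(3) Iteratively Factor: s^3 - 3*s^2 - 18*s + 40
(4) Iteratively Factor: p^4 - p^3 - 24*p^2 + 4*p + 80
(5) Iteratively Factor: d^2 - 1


(1) = (u - 5)*(u^2 + u - 2) = (u - 5)*(u + 2)*(u - 1)
(2) = (j - 2)*(j^2 - 3*j) = j*(j - 2)*(j - 3)
(3) = (s + 4)*(s^2 - 7*s + 10) = (s - 2)*(s + 4)*(s - 5)
(4) = (p - 5)*(p^3 + 4*p^2 - 4*p - 16) = (p - 5)*(p - 2)*(p^2 + 6*p + 8) = (p - 5)*(p - 2)*(p + 2)*(p + 4)
(5) = (d + 1)*(d - 1)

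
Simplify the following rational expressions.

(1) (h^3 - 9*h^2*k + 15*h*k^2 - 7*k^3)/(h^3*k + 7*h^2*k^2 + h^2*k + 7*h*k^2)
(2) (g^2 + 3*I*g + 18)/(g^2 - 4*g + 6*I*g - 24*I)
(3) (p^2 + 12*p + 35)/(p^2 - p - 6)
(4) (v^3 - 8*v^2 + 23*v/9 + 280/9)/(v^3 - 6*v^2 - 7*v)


(1) = (h^3 - 9*h^2*k + 15*h*k^2 - 7*k^3)/(h^3*k + 7*h^2*k^2 + h^2*k + 7*h*k^2)
(2) = (g - 3*I)/(g - 4)
(3) = (p^2 + 12*p + 35)/(p^2 - p - 6)
(4) = (9*v^2 - 9*v - 40)/(9*v^2 + 9*v)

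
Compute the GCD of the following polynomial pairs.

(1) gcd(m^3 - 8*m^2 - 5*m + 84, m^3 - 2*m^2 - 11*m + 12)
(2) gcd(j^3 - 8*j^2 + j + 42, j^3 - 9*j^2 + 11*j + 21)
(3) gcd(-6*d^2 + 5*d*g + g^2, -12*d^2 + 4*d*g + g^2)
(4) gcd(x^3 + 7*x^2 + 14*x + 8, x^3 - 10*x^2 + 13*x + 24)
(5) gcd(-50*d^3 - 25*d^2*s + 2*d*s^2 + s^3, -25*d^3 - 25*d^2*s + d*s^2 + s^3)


(1) = m^2 - m - 12
(2) = j^2 - 10*j + 21
(3) = 6*d + g
(4) = x + 1
(5) = -25*d^2 + s^2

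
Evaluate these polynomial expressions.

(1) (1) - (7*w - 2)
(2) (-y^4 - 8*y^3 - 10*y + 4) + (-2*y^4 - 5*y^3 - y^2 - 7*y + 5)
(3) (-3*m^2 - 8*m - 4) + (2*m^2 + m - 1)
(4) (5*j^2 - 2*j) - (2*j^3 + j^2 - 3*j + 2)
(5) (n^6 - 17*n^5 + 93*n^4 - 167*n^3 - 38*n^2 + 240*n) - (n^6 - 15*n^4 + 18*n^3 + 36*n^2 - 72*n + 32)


(1) = 3 - 7*w
(2) = -3*y^4 - 13*y^3 - y^2 - 17*y + 9
(3) = -m^2 - 7*m - 5
(4) = -2*j^3 + 4*j^2 + j - 2
(5) = -17*n^5 + 108*n^4 - 185*n^3 - 74*n^2 + 312*n - 32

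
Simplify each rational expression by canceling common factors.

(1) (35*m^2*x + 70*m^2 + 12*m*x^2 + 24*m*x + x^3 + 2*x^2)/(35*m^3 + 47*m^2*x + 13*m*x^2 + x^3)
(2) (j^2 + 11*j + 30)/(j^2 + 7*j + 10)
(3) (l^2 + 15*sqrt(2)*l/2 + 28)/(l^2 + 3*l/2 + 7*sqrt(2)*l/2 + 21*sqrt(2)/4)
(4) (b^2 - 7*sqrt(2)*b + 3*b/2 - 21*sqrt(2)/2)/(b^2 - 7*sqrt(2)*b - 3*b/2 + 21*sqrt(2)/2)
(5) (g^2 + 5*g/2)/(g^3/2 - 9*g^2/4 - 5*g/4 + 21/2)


(1) = (x + 2)/(m + x)
(2) = (j + 6)/(j + 2)
(3) = (8*l + 32*sqrt(2))/(8*l + 12)
(4) = (4*b + 6)/(4*b - 6)
(5) = (4*g^2 + 10*g)/(2*g^3 - 9*g^2 - 5*g + 42)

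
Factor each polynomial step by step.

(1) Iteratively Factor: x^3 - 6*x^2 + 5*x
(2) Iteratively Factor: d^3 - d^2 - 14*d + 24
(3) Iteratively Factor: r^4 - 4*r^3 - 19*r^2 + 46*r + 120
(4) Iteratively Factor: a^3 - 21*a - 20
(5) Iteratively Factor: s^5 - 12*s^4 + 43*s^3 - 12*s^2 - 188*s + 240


(1) = (x - 1)*(x^2 - 5*x) = x*(x - 1)*(x - 5)
(2) = (d - 2)*(d^2 + d - 12) = (d - 3)*(d - 2)*(d + 4)
(3) = (r - 5)*(r^3 + r^2 - 14*r - 24) = (r - 5)*(r - 4)*(r^2 + 5*r + 6) = (r - 5)*(r - 4)*(r + 2)*(r + 3)
(4) = (a + 4)*(a^2 - 4*a - 5) = (a - 5)*(a + 4)*(a + 1)
(5) = (s + 2)*(s^4 - 14*s^3 + 71*s^2 - 154*s + 120) = (s - 5)*(s + 2)*(s^3 - 9*s^2 + 26*s - 24) = (s - 5)*(s - 2)*(s + 2)*(s^2 - 7*s + 12) = (s - 5)*(s - 3)*(s - 2)*(s + 2)*(s - 4)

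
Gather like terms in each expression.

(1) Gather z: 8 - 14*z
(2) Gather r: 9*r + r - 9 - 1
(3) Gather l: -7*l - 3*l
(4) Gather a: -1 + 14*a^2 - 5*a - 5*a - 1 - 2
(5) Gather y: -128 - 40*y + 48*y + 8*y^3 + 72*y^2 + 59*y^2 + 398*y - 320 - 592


(1) = 8 - 14*z
(2) = 10*r - 10
(3) = -10*l
(4) = 14*a^2 - 10*a - 4
(5) = 8*y^3 + 131*y^2 + 406*y - 1040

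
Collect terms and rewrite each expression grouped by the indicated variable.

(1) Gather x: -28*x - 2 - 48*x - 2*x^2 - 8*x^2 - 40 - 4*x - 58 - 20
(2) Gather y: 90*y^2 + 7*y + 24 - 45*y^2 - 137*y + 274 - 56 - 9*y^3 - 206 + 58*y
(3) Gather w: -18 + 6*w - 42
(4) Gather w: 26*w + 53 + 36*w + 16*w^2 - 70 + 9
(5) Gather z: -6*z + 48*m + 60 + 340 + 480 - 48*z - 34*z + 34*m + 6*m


(1) = -10*x^2 - 80*x - 120
(2) = -9*y^3 + 45*y^2 - 72*y + 36
(3) = 6*w - 60
(4) = 16*w^2 + 62*w - 8
(5) = 88*m - 88*z + 880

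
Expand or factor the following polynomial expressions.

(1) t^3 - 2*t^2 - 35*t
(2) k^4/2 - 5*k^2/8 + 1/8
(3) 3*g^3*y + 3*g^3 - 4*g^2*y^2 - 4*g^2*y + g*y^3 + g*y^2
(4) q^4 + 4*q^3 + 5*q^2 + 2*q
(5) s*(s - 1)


(1) = t*(t - 7)*(t + 5)
(2) = (k/2 + 1/2)*(k - 1)*(k - 1/2)*(k + 1/2)
(3) = (-3*g + y)*(-g + y)*(g*y + g)
(4) = q*(q + 1)^2*(q + 2)
(5) = s^2 - s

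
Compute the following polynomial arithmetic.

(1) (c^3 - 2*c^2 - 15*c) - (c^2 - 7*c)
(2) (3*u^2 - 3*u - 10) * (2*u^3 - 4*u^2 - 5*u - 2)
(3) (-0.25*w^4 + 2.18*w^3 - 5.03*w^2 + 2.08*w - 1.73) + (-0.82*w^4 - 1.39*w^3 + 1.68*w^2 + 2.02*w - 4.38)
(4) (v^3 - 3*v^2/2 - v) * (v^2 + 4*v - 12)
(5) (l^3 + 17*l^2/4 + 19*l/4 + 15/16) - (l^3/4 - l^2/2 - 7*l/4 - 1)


(1) = c^3 - 3*c^2 - 8*c
(2) = 6*u^5 - 18*u^4 - 23*u^3 + 49*u^2 + 56*u + 20
(3) = -1.07*w^4 + 0.79*w^3 - 3.35*w^2 + 4.1*w - 6.11
(4) = v^5 + 5*v^4/2 - 19*v^3 + 14*v^2 + 12*v
(5) = 3*l^3/4 + 19*l^2/4 + 13*l/2 + 31/16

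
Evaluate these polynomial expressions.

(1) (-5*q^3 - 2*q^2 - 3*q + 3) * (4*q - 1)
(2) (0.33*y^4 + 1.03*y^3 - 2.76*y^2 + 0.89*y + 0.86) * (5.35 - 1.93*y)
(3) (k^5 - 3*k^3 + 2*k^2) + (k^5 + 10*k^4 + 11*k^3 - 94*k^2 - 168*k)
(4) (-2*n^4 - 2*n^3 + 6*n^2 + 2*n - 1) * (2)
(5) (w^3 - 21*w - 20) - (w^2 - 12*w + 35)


(1) = -20*q^4 - 3*q^3 - 10*q^2 + 15*q - 3
(2) = -0.6369*y^5 - 0.2224*y^4 + 10.8373*y^3 - 16.4837*y^2 + 3.1017*y + 4.601
(3) = 2*k^5 + 10*k^4 + 8*k^3 - 92*k^2 - 168*k
(4) = -4*n^4 - 4*n^3 + 12*n^2 + 4*n - 2
(5) = w^3 - w^2 - 9*w - 55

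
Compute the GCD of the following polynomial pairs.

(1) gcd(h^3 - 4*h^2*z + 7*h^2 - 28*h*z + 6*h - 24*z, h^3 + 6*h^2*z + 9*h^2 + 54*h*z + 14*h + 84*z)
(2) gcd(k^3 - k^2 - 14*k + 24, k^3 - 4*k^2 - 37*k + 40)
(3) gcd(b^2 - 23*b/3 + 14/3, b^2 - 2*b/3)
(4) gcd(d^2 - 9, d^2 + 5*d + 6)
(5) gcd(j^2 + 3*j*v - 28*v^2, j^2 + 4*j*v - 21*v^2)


(1) = gcd((h + 1)*(h + 6)*(h - 4*z), (h + 2)*(h + 7)*(h + 6*z)) = 1
(2) = gcd((k - 3)*(k - 2)*(k + 4), (k - 8)*(k - 1)*(k + 5)) = 1
(3) = gcd((b - 7)*(b - 2/3), b*(b - 2/3)) = b - 2/3
(4) = d + 3
(5) = j + 7*v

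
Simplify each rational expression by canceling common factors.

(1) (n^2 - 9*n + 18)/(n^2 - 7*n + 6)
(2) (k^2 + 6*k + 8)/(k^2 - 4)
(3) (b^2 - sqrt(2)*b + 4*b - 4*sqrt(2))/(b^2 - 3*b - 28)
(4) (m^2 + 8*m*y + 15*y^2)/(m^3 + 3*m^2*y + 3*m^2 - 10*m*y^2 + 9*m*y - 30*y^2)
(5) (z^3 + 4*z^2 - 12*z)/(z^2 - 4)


(1) = (n - 3)/(n - 1)
(2) = (k + 4)/(k - 2)
(3) = (b - sqrt(2))/(b - 7)
(4) = (-m - 3*y)/(-m^2 + 2*m*y - 3*m + 6*y)
(5) = (z^2 + 6*z)/(z + 2)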